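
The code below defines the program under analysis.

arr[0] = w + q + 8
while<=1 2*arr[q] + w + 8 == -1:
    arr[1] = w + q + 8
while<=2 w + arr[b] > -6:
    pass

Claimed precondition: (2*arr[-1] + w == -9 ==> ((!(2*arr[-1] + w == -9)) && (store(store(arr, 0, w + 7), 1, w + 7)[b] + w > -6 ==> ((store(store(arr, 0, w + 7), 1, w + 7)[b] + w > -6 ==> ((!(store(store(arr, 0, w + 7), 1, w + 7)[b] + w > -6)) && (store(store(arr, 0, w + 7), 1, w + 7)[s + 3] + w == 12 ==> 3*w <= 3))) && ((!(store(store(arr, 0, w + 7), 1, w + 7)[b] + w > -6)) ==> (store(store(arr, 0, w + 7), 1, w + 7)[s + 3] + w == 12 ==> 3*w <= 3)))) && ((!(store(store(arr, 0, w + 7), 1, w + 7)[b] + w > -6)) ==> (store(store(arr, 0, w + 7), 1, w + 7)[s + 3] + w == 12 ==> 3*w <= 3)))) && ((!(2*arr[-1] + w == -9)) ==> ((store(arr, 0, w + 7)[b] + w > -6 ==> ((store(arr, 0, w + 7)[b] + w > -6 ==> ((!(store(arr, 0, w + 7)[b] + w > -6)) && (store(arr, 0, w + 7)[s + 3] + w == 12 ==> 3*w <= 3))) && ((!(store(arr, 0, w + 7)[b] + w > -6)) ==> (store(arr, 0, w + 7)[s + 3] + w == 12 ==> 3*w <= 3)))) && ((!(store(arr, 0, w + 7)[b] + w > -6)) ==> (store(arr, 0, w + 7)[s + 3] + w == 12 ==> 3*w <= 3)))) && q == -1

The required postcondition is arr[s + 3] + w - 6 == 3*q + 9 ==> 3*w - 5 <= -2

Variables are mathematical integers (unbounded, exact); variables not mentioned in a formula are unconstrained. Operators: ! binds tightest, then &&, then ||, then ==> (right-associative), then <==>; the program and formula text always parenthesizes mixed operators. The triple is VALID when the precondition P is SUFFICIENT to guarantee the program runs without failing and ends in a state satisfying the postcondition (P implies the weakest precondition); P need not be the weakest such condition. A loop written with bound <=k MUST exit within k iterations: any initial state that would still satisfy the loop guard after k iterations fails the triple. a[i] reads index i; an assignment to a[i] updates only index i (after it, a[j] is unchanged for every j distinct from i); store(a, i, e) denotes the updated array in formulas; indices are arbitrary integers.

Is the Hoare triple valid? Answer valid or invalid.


Working backward. After the program, the postcondition arr[s + 3] + w - 6 == 3*q + 9 ==> 3*w - 5 <= -2 must hold; in canonical form it is arr[s + 3] + w == 3*q + 15 ==> 3*w <= 3.
Before the loop (bound <=2), unroll the exhaustion recursion (WP_0 = exit-now case; WP_j = one more guarded iteration, up to j = 2):
  WP_0: (!(arr[b] + w > -6)) && (arr[s + 3] + w == 3*q + 15 ==> 3*w <= 3)
  WP_1: (arr[b] + w > -6 ==> ((!(arr[b] + w > -6)) && (arr[s + 3] + w == 3*q + 15 ==> 3*w <= 3))) && ((!(arr[b] + w > -6)) ==> (arr[s + 3] + w == 3*q + 15 ==> 3*w <= 3))
  WP_2: (arr[b] + w > -6 ==> ((arr[b] + w > -6 ==> ((!(arr[b] + w > -6)) && (arr[s + 3] + w == 3*q + 15 ==> 3*w <= 3))) && ((!(arr[b] + w > -6)) ==> (arr[s + 3] + w == 3*q + 15 ==> 3*w <= 3)))) && ((!(arr[b] + w > -6)) ==> (arr[s + 3] + w == 3*q + 15 ==> 3*w <= 3))
So before the loop: (arr[b] + w > -6 ==> ((arr[b] + w > -6 ==> ((!(arr[b] + w > -6)) && (arr[s + 3] + w == 3*q + 15 ==> 3*w <= 3))) && ((!(arr[b] + w > -6)) ==> (arr[s + 3] + w == 3*q + 15 ==> 3*w <= 3)))) && ((!(arr[b] + w > -6)) ==> (arr[s + 3] + w == 3*q + 15 ==> 3*w <= 3))
Before the loop (bound <=1), unroll the exhaustion recursion (WP_0 = exit-now case; WP_j = one more guarded iteration, up to j = 1):
  WP_0: (!(2*arr[q] + w == -9)) && (arr[b] + w > -6 ==> ((arr[b] + w > -6 ==> ((!(arr[b] + w > -6)) && (arr[s + 3] + w == 3*q + 15 ==> 3*w <= 3))) && ((!(arr[b] + w > -6)) ==> (arr[s + 3] + w == 3*q + 15 ==> 3*w <= 3)))) && ((!(arr[b] + w > -6)) ==> (arr[s + 3] + w == 3*q + 15 ==> 3*w <= 3))
  WP_1: (2*arr[q] + w == -9 ==> ((!(2*store(arr, 1, q + w + 8)[q] + w == -9)) && (store(arr, 1, q + w + 8)[b] + w > -6 ==> ((store(arr, 1, q + w + 8)[b] + w > -6 ==> ((!(store(arr, 1, q + w + 8)[b] + w > -6)) && (store(arr, 1, q + w + 8)[s + 3] + w == 3*q + 15 ==> 3*w <= 3))) && ((!(store(arr, 1, q + w + 8)[b] + w > -6)) ==> (store(arr, 1, q + w + 8)[s + 3] + w == 3*q + 15 ==> 3*w <= 3)))) && ((!(store(arr, 1, q + w + 8)[b] + w > -6)) ==> (store(arr, 1, q + w + 8)[s + 3] + w == 3*q + 15 ==> 3*w <= 3)))) && ((!(2*arr[q] + w == -9)) ==> ((arr[b] + w > -6 ==> ((arr[b] + w > -6 ==> ((!(arr[b] + w > -6)) && (arr[s + 3] + w == 3*q + 15 ==> 3*w <= 3))) && ((!(arr[b] + w > -6)) ==> (arr[s + 3] + w == 3*q + 15 ==> 3*w <= 3)))) && ((!(arr[b] + w > -6)) ==> (arr[s + 3] + w == 3*q + 15 ==> 3*w <= 3))))
So before the loop: (2*arr[q] + w == -9 ==> ((!(2*store(arr, 1, q + w + 8)[q] + w == -9)) && (store(arr, 1, q + w + 8)[b] + w > -6 ==> ((store(arr, 1, q + w + 8)[b] + w > -6 ==> ((!(store(arr, 1, q + w + 8)[b] + w > -6)) && (store(arr, 1, q + w + 8)[s + 3] + w == 3*q + 15 ==> 3*w <= 3))) && ((!(store(arr, 1, q + w + 8)[b] + w > -6)) ==> (store(arr, 1, q + w + 8)[s + 3] + w == 3*q + 15 ==> 3*w <= 3)))) && ((!(store(arr, 1, q + w + 8)[b] + w > -6)) ==> (store(arr, 1, q + w + 8)[s + 3] + w == 3*q + 15 ==> 3*w <= 3)))) && ((!(2*arr[q] + w == -9)) ==> ((arr[b] + w > -6 ==> ((arr[b] + w > -6 ==> ((!(arr[b] + w > -6)) && (arr[s + 3] + w == 3*q + 15 ==> 3*w <= 3))) && ((!(arr[b] + w > -6)) ==> (arr[s + 3] + w == 3*q + 15 ==> 3*w <= 3)))) && ((!(arr[b] + w > -6)) ==> (arr[s + 3] + w == 3*q + 15 ==> 3*w <= 3))))
Before arr[0] := w + q + 8: (2*store(arr, 0, q + w + 8)[q] + w == -9 ==> ((!(2*store(store(arr, 0, q + w + 8), 1, q + w + 8)[q] + w == -9)) && (store(store(arr, 0, q + w + 8), 1, q + w + 8)[b] + w > -6 ==> ((store(store(arr, 0, q + w + 8), 1, q + w + 8)[b] + w > -6 ==> ((!(store(store(arr, 0, q + w + 8), 1, q + w + 8)[b] + w > -6)) && (store(store(arr, 0, q + w + 8), 1, q + w + 8)[s + 3] + w == 3*q + 15 ==> 3*w <= 3))) && ((!(store(store(arr, 0, q + w + 8), 1, q + w + 8)[b] + w > -6)) ==> (store(store(arr, 0, q + w + 8), 1, q + w + 8)[s + 3] + w == 3*q + 15 ==> 3*w <= 3)))) && ((!(store(store(arr, 0, q + w + 8), 1, q + w + 8)[b] + w > -6)) ==> (store(store(arr, 0, q + w + 8), 1, q + w + 8)[s + 3] + w == 3*q + 15 ==> 3*w <= 3)))) && ((!(2*store(arr, 0, q + w + 8)[q] + w == -9)) ==> ((store(arr, 0, q + w + 8)[b] + w > -6 ==> ((store(arr, 0, q + w + 8)[b] + w > -6 ==> ((!(store(arr, 0, q + w + 8)[b] + w > -6)) && (store(arr, 0, q + w + 8)[s + 3] + w == 3*q + 15 ==> 3*w <= 3))) && ((!(store(arr, 0, q + w + 8)[b] + w > -6)) ==> (store(arr, 0, q + w + 8)[s + 3] + w == 3*q + 15 ==> 3*w <= 3)))) && ((!(store(arr, 0, q + w + 8)[b] + w > -6)) ==> (store(arr, 0, q + w + 8)[s + 3] + w == 3*q + 15 ==> 3*w <= 3))))
The weakest precondition is (2*store(arr, 0, q + w + 8)[q] + w == -9 ==> ((!(2*store(store(arr, 0, q + w + 8), 1, q + w + 8)[q] + w == -9)) && (store(store(arr, 0, q + w + 8), 1, q + w + 8)[b] + w > -6 ==> ((store(store(arr, 0, q + w + 8), 1, q + w + 8)[b] + w > -6 ==> ((!(store(store(arr, 0, q + w + 8), 1, q + w + 8)[b] + w > -6)) && (store(store(arr, 0, q + w + 8), 1, q + w + 8)[s + 3] + w == 3*q + 15 ==> 3*w <= 3))) && ((!(store(store(arr, 0, q + w + 8), 1, q + w + 8)[b] + w > -6)) ==> (store(store(arr, 0, q + w + 8), 1, q + w + 8)[s + 3] + w == 3*q + 15 ==> 3*w <= 3)))) && ((!(store(store(arr, 0, q + w + 8), 1, q + w + 8)[b] + w > -6)) ==> (store(store(arr, 0, q + w + 8), 1, q + w + 8)[s + 3] + w == 3*q + 15 ==> 3*w <= 3)))) && ((!(2*store(arr, 0, q + w + 8)[q] + w == -9)) ==> ((store(arr, 0, q + w + 8)[b] + w > -6 ==> ((store(arr, 0, q + w + 8)[b] + w > -6 ==> ((!(store(arr, 0, q + w + 8)[b] + w > -6)) && (store(arr, 0, q + w + 8)[s + 3] + w == 3*q + 15 ==> 3*w <= 3))) && ((!(store(arr, 0, q + w + 8)[b] + w > -6)) ==> (store(arr, 0, q + w + 8)[s + 3] + w == 3*q + 15 ==> 3*w <= 3)))) && ((!(store(arr, 0, q + w + 8)[b] + w > -6)) ==> (store(arr, 0, q + w + 8)[s + 3] + w == 3*q + 15 ==> 3*w <= 3)))).
Check whether (2*arr[-1] + w == -9 ==> ((!(2*arr[-1] + w == -9)) && (store(store(arr, 0, w + 7), 1, w + 7)[b] + w > -6 ==> ((store(store(arr, 0, w + 7), 1, w + 7)[b] + w > -6 ==> ((!(store(store(arr, 0, w + 7), 1, w + 7)[b] + w > -6)) && (store(store(arr, 0, w + 7), 1, w + 7)[s + 3] + w == 12 ==> 3*w <= 3))) && ((!(store(store(arr, 0, w + 7), 1, w + 7)[b] + w > -6)) ==> (store(store(arr, 0, w + 7), 1, w + 7)[s + 3] + w == 12 ==> 3*w <= 3)))) && ((!(store(store(arr, 0, w + 7), 1, w + 7)[b] + w > -6)) ==> (store(store(arr, 0, w + 7), 1, w + 7)[s + 3] + w == 12 ==> 3*w <= 3)))) && ((!(2*arr[-1] + w == -9)) ==> ((store(arr, 0, w + 7)[b] + w > -6 ==> ((store(arr, 0, w + 7)[b] + w > -6 ==> ((!(store(arr, 0, w + 7)[b] + w > -6)) && (store(arr, 0, w + 7)[s + 3] + w == 12 ==> 3*w <= 3))) && ((!(store(arr, 0, w + 7)[b] + w > -6)) ==> (store(arr, 0, w + 7)[s + 3] + w == 12 ==> 3*w <= 3)))) && ((!(store(arr, 0, w + 7)[b] + w > -6)) ==> (store(arr, 0, w + 7)[s + 3] + w == 12 ==> 3*w <= 3)))) && q == -1 implies it.
Every state satisfying the precondition satisfies the weakest precondition: the implication holds.
Answer: valid


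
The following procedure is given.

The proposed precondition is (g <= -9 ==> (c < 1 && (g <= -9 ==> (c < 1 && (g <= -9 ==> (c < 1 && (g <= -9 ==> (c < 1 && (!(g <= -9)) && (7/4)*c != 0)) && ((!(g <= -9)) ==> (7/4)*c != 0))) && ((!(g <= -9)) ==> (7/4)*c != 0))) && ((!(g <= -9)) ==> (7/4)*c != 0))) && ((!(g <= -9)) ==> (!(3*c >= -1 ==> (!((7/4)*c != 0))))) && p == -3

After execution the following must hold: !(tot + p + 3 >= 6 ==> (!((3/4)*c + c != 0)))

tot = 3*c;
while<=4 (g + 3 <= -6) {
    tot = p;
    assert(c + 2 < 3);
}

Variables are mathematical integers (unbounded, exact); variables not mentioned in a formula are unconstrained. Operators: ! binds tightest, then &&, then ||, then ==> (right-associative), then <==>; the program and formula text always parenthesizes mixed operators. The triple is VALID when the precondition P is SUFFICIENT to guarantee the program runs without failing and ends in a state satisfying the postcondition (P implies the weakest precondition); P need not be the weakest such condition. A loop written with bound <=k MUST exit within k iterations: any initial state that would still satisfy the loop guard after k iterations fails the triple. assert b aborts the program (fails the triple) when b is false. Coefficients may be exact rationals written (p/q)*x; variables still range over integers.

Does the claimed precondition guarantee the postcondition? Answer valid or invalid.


Working backward. After the program, the postcondition !(tot + p + 3 >= 6 ==> (!((3/4)*c + c != 0))) must hold; in canonical form it is !(p + tot >= 3 ==> (!((7/4)*c != 0))).
Before the loop (bound <=4), unroll the exhaustion recursion (WP_0 = exit-now case; WP_j = one more guarded iteration, up to j = 4):
  WP_0: (!(g <= -9)) && (!(p + tot >= 3 ==> (!((7/4)*c != 0))))
  WP_1: (g <= -9 ==> (c < 1 && (!(g <= -9)) && (!(2*p >= 3 ==> (!((7/4)*c != 0)))))) && ((!(g <= -9)) ==> (!(p + tot >= 3 ==> (!((7/4)*c != 0)))))
  WP_2: (g <= -9 ==> (c < 1 && (g <= -9 ==> (c < 1 && (!(g <= -9)) && (!(2*p >= 3 ==> (!((7/4)*c != 0)))))) && ((!(g <= -9)) ==> (!(2*p >= 3 ==> (!((7/4)*c != 0))))))) && ((!(g <= -9)) ==> (!(p + tot >= 3 ==> (!((7/4)*c != 0)))))
  WP_3: (g <= -9 ==> (c < 1 && (g <= -9 ==> (c < 1 && (g <= -9 ==> (c < 1 && (!(g <= -9)) && (!(2*p >= 3 ==> (!((7/4)*c != 0)))))) && ((!(g <= -9)) ==> (!(2*p >= 3 ==> (!((7/4)*c != 0))))))) && ((!(g <= -9)) ==> (!(2*p >= 3 ==> (!((7/4)*c != 0))))))) && ((!(g <= -9)) ==> (!(p + tot >= 3 ==> (!((7/4)*c != 0)))))
  WP_4: (g <= -9 ==> (c < 1 && (g <= -9 ==> (c < 1 && (g <= -9 ==> (c < 1 && (g <= -9 ==> (c < 1 && (!(g <= -9)) && (!(2*p >= 3 ==> (!((7/4)*c != 0)))))) && ((!(g <= -9)) ==> (!(2*p >= 3 ==> (!((7/4)*c != 0))))))) && ((!(g <= -9)) ==> (!(2*p >= 3 ==> (!((7/4)*c != 0))))))) && ((!(g <= -9)) ==> (!(2*p >= 3 ==> (!((7/4)*c != 0))))))) && ((!(g <= -9)) ==> (!(p + tot >= 3 ==> (!((7/4)*c != 0)))))
So before the loop: (g <= -9 ==> (c < 1 && (g <= -9 ==> (c < 1 && (g <= -9 ==> (c < 1 && (g <= -9 ==> (c < 1 && (!(g <= -9)) && (!(2*p >= 3 ==> (!((7/4)*c != 0)))))) && ((!(g <= -9)) ==> (!(2*p >= 3 ==> (!((7/4)*c != 0))))))) && ((!(g <= -9)) ==> (!(2*p >= 3 ==> (!((7/4)*c != 0))))))) && ((!(g <= -9)) ==> (!(2*p >= 3 ==> (!((7/4)*c != 0))))))) && ((!(g <= -9)) ==> (!(p + tot >= 3 ==> (!((7/4)*c != 0)))))
Before tot := 3*c: (g <= -9 ==> (c < 1 && (g <= -9 ==> (c < 1 && (g <= -9 ==> (c < 1 && (g <= -9 ==> (c < 1 && (!(g <= -9)) && (!(2*p >= 3 ==> (!((7/4)*c != 0)))))) && ((!(g <= -9)) ==> (!(2*p >= 3 ==> (!((7/4)*c != 0))))))) && ((!(g <= -9)) ==> (!(2*p >= 3 ==> (!((7/4)*c != 0))))))) && ((!(g <= -9)) ==> (!(2*p >= 3 ==> (!((7/4)*c != 0))))))) && ((!(g <= -9)) ==> (!(3*c + p >= 3 ==> (!((7/4)*c != 0)))))
The weakest precondition is (g <= -9 ==> (c < 1 && (g <= -9 ==> (c < 1 && (g <= -9 ==> (c < 1 && (g <= -9 ==> (c < 1 && (!(g <= -9)) && (!(2*p >= 3 ==> (!((7/4)*c != 0)))))) && ((!(g <= -9)) ==> (!(2*p >= 3 ==> (!((7/4)*c != 0))))))) && ((!(g <= -9)) ==> (!(2*p >= 3 ==> (!((7/4)*c != 0))))))) && ((!(g <= -9)) ==> (!(2*p >= 3 ==> (!((7/4)*c != 0))))))) && ((!(g <= -9)) ==> (!(3*c + p >= 3 ==> (!((7/4)*c != 0))))).
Check whether (g <= -9 ==> (c < 1 && (g <= -9 ==> (c < 1 && (g <= -9 ==> (c < 1 && (g <= -9 ==> (c < 1 && (!(g <= -9)) && (7/4)*c != 0)) && ((!(g <= -9)) ==> (7/4)*c != 0))) && ((!(g <= -9)) ==> (7/4)*c != 0))) && ((!(g <= -9)) ==> (7/4)*c != 0))) && ((!(g <= -9)) ==> (!(3*c >= -1 ==> (!((7/4)*c != 0))))) && p == -3 implies it.
Countermodel: at the initial state c = 1, g = -8, p = -3, the precondition holds but the weakest precondition fails.
Answer: invalid


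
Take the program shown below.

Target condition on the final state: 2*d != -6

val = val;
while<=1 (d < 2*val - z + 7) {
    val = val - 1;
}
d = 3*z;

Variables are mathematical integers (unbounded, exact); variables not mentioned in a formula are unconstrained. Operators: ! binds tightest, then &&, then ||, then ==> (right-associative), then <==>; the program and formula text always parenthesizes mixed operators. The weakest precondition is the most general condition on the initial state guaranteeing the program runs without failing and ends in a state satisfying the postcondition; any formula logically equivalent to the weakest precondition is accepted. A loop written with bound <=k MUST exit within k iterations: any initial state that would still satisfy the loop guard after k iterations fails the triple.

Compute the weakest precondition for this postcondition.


Working backward. After the program, 2*d != -6 must hold.
Before d := 3*z: 6*z != -6
Before the loop (bound <=1), unroll the exhaustion recursion (WP_0 = exit-now case; WP_j = one more guarded iteration, up to j = 1):
  WP_0: (!(d + z < 2*val + 7)) && 6*z != -6
  WP_1: (d + z < 2*val + 7 ==> ((!(d + z < 2*val + 5)) && 6*z != -6)) && ((!(d + z < 2*val + 7)) ==> 6*z != -6)
So before the loop: (d + z < 2*val + 7 ==> ((!(d + z < 2*val + 5)) && 6*z != -6)) && ((!(d + z < 2*val + 7)) ==> 6*z != -6)
Before val := val: (d + z < 2*val + 7 ==> ((!(d + z < 2*val + 5)) && 6*z != -6)) && ((!(d + z < 2*val + 7)) ==> 6*z != -6)
Answer: WP = (d + z < 2*val + 7 ==> ((!(d + z < 2*val + 5)) && 6*z != -6)) && ((!(d + z < 2*val + 7)) ==> 6*z != -6)


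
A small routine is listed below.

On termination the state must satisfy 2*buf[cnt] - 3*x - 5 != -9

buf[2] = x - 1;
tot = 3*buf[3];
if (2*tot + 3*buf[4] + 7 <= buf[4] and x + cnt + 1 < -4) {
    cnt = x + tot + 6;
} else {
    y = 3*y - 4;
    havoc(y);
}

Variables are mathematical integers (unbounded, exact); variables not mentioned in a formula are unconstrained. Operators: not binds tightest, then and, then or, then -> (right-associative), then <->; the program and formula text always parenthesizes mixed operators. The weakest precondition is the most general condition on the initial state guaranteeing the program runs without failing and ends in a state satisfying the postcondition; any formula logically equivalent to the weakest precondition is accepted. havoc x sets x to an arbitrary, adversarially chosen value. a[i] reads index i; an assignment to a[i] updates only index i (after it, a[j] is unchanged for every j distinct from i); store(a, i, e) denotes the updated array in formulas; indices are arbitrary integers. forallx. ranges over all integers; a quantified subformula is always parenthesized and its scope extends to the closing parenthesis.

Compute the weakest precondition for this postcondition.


Working backward. After the program, the postcondition 2*buf[cnt] - 3*x - 5 != -9 must hold; in canonical form it is 2*buf[cnt] != 3*x - 4.
Then branch requires 2*buf[tot + x + 6] != 3*x - 4; else branch requires 2*buf[cnt] != 3*x - 4.
Before the if: ((2*buf[4] + 2*tot <= -7 and cnt + x < -5) -> 2*buf[tot + x + 6] != 3*x - 4) and ((not (2*buf[4] + 2*tot <= -7 and cnt + x < -5)) -> 2*buf[cnt] != 3*x - 4)
Before tot := 3*buf[3]: ((6*buf[3] + 2*buf[4] <= -7 and cnt + x < -5) -> 2*buf[3*buf[3] + x + 6] != 3*x - 4) and ((not (6*buf[3] + 2*buf[4] <= -7 and cnt + x < -5)) -> 2*buf[cnt] != 3*x - 4)
Before buf[2] := x - 1: ((6*buf[3] + 2*buf[4] <= -7 and cnt + x < -5) -> 2*store(buf, 2, x - 1)[3*buf[3] + x + 6] != 3*x - 4) and ((not (6*buf[3] + 2*buf[4] <= -7 and cnt + x < -5)) -> 2*store(buf, 2, x - 1)[cnt] != 3*x - 4)
Answer: WP = ((6*buf[3] + 2*buf[4] <= -7 and cnt + x < -5) -> 2*store(buf, 2, x - 1)[3*buf[3] + x + 6] != 3*x - 4) and ((not (6*buf[3] + 2*buf[4] <= -7 and cnt + x < -5)) -> 2*store(buf, 2, x - 1)[cnt] != 3*x - 4)


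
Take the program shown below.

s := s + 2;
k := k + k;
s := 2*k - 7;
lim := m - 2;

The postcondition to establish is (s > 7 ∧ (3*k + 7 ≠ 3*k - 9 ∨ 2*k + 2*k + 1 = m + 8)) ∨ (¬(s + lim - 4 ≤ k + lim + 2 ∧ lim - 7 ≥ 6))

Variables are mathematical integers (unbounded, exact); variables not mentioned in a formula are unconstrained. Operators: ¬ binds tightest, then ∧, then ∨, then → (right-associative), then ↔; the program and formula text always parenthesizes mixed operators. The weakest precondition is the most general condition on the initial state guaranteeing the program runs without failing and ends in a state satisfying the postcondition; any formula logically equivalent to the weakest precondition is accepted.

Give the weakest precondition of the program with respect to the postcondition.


Working backward. After the program, the postcondition (s > 7 ∧ (3*k + 7 ≠ 3*k - 9 ∨ 2*k + 2*k + 1 = m + 8)) ∨ (¬(s + lim - 4 ≤ k + lim + 2 ∧ lim - 7 ≥ 6)) must hold; in canonical form it is s > 7 ∨ (¬(s ≤ k + 6 ∧ lim ≥ 13)).
Before lim := m - 2: s > 7 ∨ (¬(s ≤ k + 6 ∧ m ≥ 15))
Before s := 2*k - 7: 2*k > 14 ∨ (¬(k ≤ 13 ∧ m ≥ 15))
Before k := k + k: 4*k > 14 ∨ (¬(2*k ≤ 13 ∧ m ≥ 15))
Before s := s + 2: 4*k > 14 ∨ (¬(2*k ≤ 13 ∧ m ≥ 15))
Answer: WP = 4*k > 14 ∨ (¬(2*k ≤ 13 ∧ m ≥ 15))


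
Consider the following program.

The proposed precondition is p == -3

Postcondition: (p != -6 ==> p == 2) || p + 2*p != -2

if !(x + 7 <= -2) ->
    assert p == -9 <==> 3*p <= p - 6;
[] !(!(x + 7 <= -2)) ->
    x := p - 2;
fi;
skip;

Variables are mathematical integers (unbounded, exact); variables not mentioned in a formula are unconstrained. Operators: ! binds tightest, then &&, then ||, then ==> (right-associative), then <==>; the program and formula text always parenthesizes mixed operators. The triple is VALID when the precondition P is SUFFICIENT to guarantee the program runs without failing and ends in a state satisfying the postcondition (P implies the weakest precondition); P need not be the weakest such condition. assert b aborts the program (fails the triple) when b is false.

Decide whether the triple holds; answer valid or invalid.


Working backward. After the program, the postcondition (p != -6 ==> p == 2) || p + 2*p != -2 must hold; in canonical form it is (p != -6 ==> p == 2) || 3*p != -2.
Before skip: (p != -6 ==> p == 2) || 3*p != -2
Then branch requires (p == -9 <==> 2*p <= -6) && ((p != -6 ==> p == 2) || 3*p != -2); else branch requires (p != -6 ==> p == 2) || 3*p != -2.
Before the if: ((!(x <= -9)) ==> ((p == -9 <==> 2*p <= -6) && ((p != -6 ==> p == 2) || 3*p != -2))) && (x <= -9 ==> ((p != -6 ==> p == 2) || 3*p != -2))
The weakest precondition is ((!(x <= -9)) ==> ((p == -9 <==> 2*p <= -6) && ((p != -6 ==> p == 2) || 3*p != -2))) && (x <= -9 ==> ((p != -6 ==> p == 2) || 3*p != -2)).
Check whether p == -3 implies it.
Countermodel: at the initial state p = -3, x = -8, the precondition holds but the weakest precondition fails.
Answer: invalid


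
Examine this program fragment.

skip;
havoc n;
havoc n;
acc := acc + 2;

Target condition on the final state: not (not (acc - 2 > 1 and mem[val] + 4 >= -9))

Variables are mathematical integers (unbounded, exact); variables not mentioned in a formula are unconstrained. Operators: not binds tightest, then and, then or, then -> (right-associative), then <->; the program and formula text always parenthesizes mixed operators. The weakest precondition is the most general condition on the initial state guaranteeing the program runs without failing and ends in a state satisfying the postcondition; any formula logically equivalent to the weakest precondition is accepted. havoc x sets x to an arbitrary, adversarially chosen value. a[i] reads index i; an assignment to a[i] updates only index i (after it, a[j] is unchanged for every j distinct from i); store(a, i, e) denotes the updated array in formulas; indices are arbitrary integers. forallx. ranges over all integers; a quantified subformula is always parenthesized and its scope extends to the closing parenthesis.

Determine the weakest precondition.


Working backward. After the program, the postcondition not (not (acc - 2 > 1 and mem[val] + 4 >= -9)) must hold; in canonical form it is acc > 3 and mem[val] >= -13.
Before acc := acc + 2: acc > 1 and mem[val] >= -13
Before havoc n: acc > 1 and mem[val] >= -13
Before havoc n: acc > 1 and mem[val] >= -13
Before skip: acc > 1 and mem[val] >= -13
Answer: WP = acc > 1 and mem[val] >= -13


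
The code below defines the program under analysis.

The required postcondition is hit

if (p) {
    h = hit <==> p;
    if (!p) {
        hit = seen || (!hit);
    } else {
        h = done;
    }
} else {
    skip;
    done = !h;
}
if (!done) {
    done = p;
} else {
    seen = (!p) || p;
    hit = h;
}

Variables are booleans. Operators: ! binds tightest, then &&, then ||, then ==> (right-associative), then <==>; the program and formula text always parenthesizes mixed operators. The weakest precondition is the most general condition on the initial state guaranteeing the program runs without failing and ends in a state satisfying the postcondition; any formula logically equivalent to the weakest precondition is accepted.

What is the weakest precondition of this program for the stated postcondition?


Working backward. After the program, hit must hold.
Then branch requires hit; else branch requires h.
Before the if: ((!done) ==> hit) && (done ==> h)
Then branch requires ((!p) ==> (((!done) ==> (seen || (!hit))) && (done ==> (hit <==> p)))) && (p ==> ((!done) ==> hit)); else branch requires (h ==> hit) && ((!h) ==> h).
Before the if: (p ==> (((!p) ==> (((!done) ==> (seen || (!hit))) && (done ==> (hit <==> p)))) && (p ==> ((!done) ==> hit)))) && ((!p) ==> ((h ==> hit) && ((!h) ==> h)))
Answer: WP = (p ==> (((!p) ==> (((!done) ==> (seen || (!hit))) && (done ==> (hit <==> p)))) && (p ==> ((!done) ==> hit)))) && ((!p) ==> ((h ==> hit) && ((!h) ==> h)))


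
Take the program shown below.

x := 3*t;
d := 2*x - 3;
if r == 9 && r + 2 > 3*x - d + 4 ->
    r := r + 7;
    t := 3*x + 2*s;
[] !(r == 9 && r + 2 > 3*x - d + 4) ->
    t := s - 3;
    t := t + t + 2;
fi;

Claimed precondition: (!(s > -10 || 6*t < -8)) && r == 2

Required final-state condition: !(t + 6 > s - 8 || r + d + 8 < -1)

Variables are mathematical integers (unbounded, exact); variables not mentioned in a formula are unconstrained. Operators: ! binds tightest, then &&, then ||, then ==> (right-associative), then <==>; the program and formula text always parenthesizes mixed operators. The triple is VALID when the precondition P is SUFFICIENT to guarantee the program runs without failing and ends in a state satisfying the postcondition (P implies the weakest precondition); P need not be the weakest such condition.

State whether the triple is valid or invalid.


Working backward. After the program, the postcondition !(t + 6 > s - 8 || r + d + 8 < -1) must hold; in canonical form it is !(t > s - 14 || d + r < -9).
Then branch requires !(s + 3*x > -14 || d + r < -16); else branch requires !(s > -10 || d + r < -9).
Before the if: ((r == 9 && d + r > 3*x + 2) ==> (!(s + 3*x > -14 || d + r < -16))) && ((!(r == 9 && d + r > 3*x + 2)) ==> (!(s > -10 || d + r < -9)))
Before d := 2*x - 3: ((r == 9 && r > x + 5) ==> (!(s + 3*x > -14 || r + 2*x < -13))) && ((!(r == 9 && r > x + 5)) ==> (!(s > -10 || r + 2*x < -6)))
Before x := 3*t: ((r == 9 && r > 3*t + 5) ==> (!(s + 9*t > -14 || r + 6*t < -13))) && ((!(r == 9 && r > 3*t + 5)) ==> (!(s > -10 || r + 6*t < -6)))
The weakest precondition is ((r == 9 && r > 3*t + 5) ==> (!(s + 9*t > -14 || r + 6*t < -13))) && ((!(r == 9 && r > 3*t + 5)) ==> (!(s > -10 || r + 6*t < -6))).
Check whether (!(s > -10 || 6*t < -8)) && r == 2 implies it.
Every state satisfying the precondition satisfies the weakest precondition: the implication holds.
Answer: valid


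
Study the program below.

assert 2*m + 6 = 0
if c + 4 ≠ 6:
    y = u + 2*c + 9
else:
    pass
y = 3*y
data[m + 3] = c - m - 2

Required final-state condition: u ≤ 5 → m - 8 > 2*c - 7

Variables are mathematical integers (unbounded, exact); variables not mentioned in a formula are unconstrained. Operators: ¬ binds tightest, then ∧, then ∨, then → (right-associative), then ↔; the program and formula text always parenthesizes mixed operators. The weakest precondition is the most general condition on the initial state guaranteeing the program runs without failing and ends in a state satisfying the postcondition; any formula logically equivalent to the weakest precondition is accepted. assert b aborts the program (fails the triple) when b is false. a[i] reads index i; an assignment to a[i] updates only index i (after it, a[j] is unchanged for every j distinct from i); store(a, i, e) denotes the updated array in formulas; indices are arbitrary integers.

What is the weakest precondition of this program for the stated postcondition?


Working backward. After the program, the postcondition u ≤ 5 → m - 8 > 2*c - 7 must hold; in canonical form it is u ≤ 5 → m > 2*c + 1.
Before data[m + 3] := c - m - 2: u ≤ 5 → m > 2*c + 1
Before y := 3*y: u ≤ 5 → m > 2*c + 1
Then branch requires u ≤ 5 → m > 2*c + 1; else branch requires u ≤ 5 → m > 2*c + 1.
Before the if: (c ≠ 2 → (u ≤ 5 → m > 2*c + 1)) ∧ ((¬(c ≠ 2)) → (u ≤ 5 → m > 2*c + 1))
Before assert 2*m + 6 = 0: 2*m = -6 ∧ (c ≠ 2 → (u ≤ 5 → m > 2*c + 1)) ∧ ((¬(c ≠ 2)) → (u ≤ 5 → m > 2*c + 1))
Answer: WP = 2*m = -6 ∧ (c ≠ 2 → (u ≤ 5 → m > 2*c + 1)) ∧ ((¬(c ≠ 2)) → (u ≤ 5 → m > 2*c + 1))


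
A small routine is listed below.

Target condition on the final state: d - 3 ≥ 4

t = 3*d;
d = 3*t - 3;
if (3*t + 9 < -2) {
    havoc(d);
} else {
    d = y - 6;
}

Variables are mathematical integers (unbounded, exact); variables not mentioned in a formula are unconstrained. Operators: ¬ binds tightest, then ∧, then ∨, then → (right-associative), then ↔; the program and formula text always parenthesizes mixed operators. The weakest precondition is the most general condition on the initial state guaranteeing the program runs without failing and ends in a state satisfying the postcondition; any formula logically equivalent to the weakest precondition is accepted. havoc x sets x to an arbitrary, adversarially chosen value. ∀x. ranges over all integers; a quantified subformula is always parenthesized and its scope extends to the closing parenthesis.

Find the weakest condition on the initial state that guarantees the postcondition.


Working backward. After the program, the postcondition d - 3 ≥ 4 must hold; in canonical form it is d ≥ 7.
Then branch requires ∀d_1. d_1 ≥ 7; else branch requires y ≥ 13.
Before the if: (3*t < -11 → (∀d_1. d_1 ≥ 7)) ∧ ((¬(3*t < -11)) → y ≥ 13)
Before d := 3*t - 3: (3*t < -11 → (∀d_1. d_1 ≥ 7)) ∧ ((¬(3*t < -11)) → y ≥ 13)
Before t := 3*d: (9*d < -11 → (∀d_1. d_1 ≥ 7)) ∧ ((¬(9*d < -11)) → y ≥ 13)
Answer: WP = (9*d < -11 → (∀d_1. d_1 ≥ 7)) ∧ ((¬(9*d < -11)) → y ≥ 13)


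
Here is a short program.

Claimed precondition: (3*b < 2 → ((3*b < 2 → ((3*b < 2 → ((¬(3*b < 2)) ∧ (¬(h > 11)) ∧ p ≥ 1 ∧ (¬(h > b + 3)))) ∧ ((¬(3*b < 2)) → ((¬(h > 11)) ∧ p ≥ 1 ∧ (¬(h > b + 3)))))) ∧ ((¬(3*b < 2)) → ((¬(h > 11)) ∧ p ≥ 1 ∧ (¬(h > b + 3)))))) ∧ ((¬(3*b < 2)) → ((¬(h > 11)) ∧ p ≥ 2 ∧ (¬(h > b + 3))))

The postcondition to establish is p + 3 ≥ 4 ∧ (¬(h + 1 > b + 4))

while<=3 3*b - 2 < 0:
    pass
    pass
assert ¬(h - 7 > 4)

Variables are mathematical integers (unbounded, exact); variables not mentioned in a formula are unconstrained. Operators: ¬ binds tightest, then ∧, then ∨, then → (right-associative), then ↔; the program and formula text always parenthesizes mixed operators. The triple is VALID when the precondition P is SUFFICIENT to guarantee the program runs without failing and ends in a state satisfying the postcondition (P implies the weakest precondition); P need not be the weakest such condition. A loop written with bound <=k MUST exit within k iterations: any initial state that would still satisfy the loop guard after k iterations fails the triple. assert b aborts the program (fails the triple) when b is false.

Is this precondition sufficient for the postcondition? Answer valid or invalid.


Working backward. After the program, the postcondition p + 3 ≥ 4 ∧ (¬(h + 1 > b + 4)) must hold; in canonical form it is p ≥ 1 ∧ (¬(h > b + 3)).
Before assert ¬(h - 7 > 4): (¬(h > 11)) ∧ p ≥ 1 ∧ (¬(h > b + 3))
Before the loop (bound <=3), unroll the exhaustion recursion (WP_0 = exit-now case; WP_j = one more guarded iteration, up to j = 3):
  WP_0: (¬(3*b < 2)) ∧ (¬(h > 11)) ∧ p ≥ 1 ∧ (¬(h > b + 3))
  WP_1: (3*b < 2 → ((¬(3*b < 2)) ∧ (¬(h > 11)) ∧ p ≥ 1 ∧ (¬(h > b + 3)))) ∧ ((¬(3*b < 2)) → ((¬(h > 11)) ∧ p ≥ 1 ∧ (¬(h > b + 3))))
  WP_2: (3*b < 2 → ((3*b < 2 → ((¬(3*b < 2)) ∧ (¬(h > 11)) ∧ p ≥ 1 ∧ (¬(h > b + 3)))) ∧ ((¬(3*b < 2)) → ((¬(h > 11)) ∧ p ≥ 1 ∧ (¬(h > b + 3)))))) ∧ ((¬(3*b < 2)) → ((¬(h > 11)) ∧ p ≥ 1 ∧ (¬(h > b + 3))))
  WP_3: (3*b < 2 → ((3*b < 2 → ((3*b < 2 → ((¬(3*b < 2)) ∧ (¬(h > 11)) ∧ p ≥ 1 ∧ (¬(h > b + 3)))) ∧ ((¬(3*b < 2)) → ((¬(h > 11)) ∧ p ≥ 1 ∧ (¬(h > b + 3)))))) ∧ ((¬(3*b < 2)) → ((¬(h > 11)) ∧ p ≥ 1 ∧ (¬(h > b + 3)))))) ∧ ((¬(3*b < 2)) → ((¬(h > 11)) ∧ p ≥ 1 ∧ (¬(h > b + 3))))
So before the loop: (3*b < 2 → ((3*b < 2 → ((3*b < 2 → ((¬(3*b < 2)) ∧ (¬(h > 11)) ∧ p ≥ 1 ∧ (¬(h > b + 3)))) ∧ ((¬(3*b < 2)) → ((¬(h > 11)) ∧ p ≥ 1 ∧ (¬(h > b + 3)))))) ∧ ((¬(3*b < 2)) → ((¬(h > 11)) ∧ p ≥ 1 ∧ (¬(h > b + 3)))))) ∧ ((¬(3*b < 2)) → ((¬(h > 11)) ∧ p ≥ 1 ∧ (¬(h > b + 3))))
The weakest precondition is (3*b < 2 → ((3*b < 2 → ((3*b < 2 → ((¬(3*b < 2)) ∧ (¬(h > 11)) ∧ p ≥ 1 ∧ (¬(h > b + 3)))) ∧ ((¬(3*b < 2)) → ((¬(h > 11)) ∧ p ≥ 1 ∧ (¬(h > b + 3)))))) ∧ ((¬(3*b < 2)) → ((¬(h > 11)) ∧ p ≥ 1 ∧ (¬(h > b + 3)))))) ∧ ((¬(3*b < 2)) → ((¬(h > 11)) ∧ p ≥ 1 ∧ (¬(h > b + 3)))).
Check whether (3*b < 2 → ((3*b < 2 → ((3*b < 2 → ((¬(3*b < 2)) ∧ (¬(h > 11)) ∧ p ≥ 1 ∧ (¬(h > b + 3)))) ∧ ((¬(3*b < 2)) → ((¬(h > 11)) ∧ p ≥ 1 ∧ (¬(h > b + 3)))))) ∧ ((¬(3*b < 2)) → ((¬(h > 11)) ∧ p ≥ 1 ∧ (¬(h > b + 3)))))) ∧ ((¬(3*b < 2)) → ((¬(h > 11)) ∧ p ≥ 2 ∧ (¬(h > b + 3)))) implies it.
Every state satisfying the precondition satisfies the weakest precondition: the implication holds.
Answer: valid


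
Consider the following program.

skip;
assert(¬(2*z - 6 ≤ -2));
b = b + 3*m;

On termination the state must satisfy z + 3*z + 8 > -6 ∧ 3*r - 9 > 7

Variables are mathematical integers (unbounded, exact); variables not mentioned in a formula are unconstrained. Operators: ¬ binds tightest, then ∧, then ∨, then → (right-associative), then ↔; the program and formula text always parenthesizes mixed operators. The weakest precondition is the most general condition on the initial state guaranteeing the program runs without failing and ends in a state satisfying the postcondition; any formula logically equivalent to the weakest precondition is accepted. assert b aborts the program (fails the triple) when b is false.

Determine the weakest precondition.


Working backward. After the program, the postcondition z + 3*z + 8 > -6 ∧ 3*r - 9 > 7 must hold; in canonical form it is 4*z > -14 ∧ 3*r > 16.
Before b := b + 3*m: 4*z > -14 ∧ 3*r > 16
Before assert ¬(2*z - 6 ≤ -2): (¬(2*z ≤ 4)) ∧ 4*z > -14 ∧ 3*r > 16
Before skip: (¬(2*z ≤ 4)) ∧ 4*z > -14 ∧ 3*r > 16
Answer: WP = (¬(2*z ≤ 4)) ∧ 4*z > -14 ∧ 3*r > 16


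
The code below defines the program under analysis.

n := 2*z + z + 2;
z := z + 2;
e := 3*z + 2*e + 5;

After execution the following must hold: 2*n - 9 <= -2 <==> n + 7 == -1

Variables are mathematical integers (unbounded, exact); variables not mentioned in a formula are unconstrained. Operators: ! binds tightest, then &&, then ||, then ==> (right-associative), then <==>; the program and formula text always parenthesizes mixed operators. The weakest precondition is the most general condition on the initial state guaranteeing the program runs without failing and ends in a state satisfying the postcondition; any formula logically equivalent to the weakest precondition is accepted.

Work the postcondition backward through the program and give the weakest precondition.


Working backward. After the program, the postcondition 2*n - 9 <= -2 <==> n + 7 == -1 must hold; in canonical form it is 2*n <= 7 <==> n == -8.
Before e := 3*z + 2*e + 5: 2*n <= 7 <==> n == -8
Before z := z + 2: 2*n <= 7 <==> n == -8
Before n := 2*z + z + 2: 6*z <= 3 <==> 3*z == -10
Answer: WP = 6*z <= 3 <==> 3*z == -10


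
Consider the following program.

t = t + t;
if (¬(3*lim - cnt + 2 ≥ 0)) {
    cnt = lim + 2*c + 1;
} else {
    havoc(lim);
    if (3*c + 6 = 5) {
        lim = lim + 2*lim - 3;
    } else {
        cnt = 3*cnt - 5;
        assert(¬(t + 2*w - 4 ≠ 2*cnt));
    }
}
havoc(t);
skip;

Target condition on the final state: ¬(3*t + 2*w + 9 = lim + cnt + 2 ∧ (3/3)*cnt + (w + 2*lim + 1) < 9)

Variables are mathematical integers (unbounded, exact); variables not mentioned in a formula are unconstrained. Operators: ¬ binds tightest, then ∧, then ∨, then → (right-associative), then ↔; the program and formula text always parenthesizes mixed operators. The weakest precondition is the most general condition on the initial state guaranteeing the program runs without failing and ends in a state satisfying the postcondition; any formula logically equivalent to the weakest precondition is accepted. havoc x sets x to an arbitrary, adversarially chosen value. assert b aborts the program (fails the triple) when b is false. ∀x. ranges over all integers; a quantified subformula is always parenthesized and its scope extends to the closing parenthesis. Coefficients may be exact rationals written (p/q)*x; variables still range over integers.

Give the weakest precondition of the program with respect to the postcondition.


Working backward. After the program, the postcondition ¬(3*t + 2*w + 9 = lim + cnt + 2 ∧ (3/3)*cnt + (w + 2*lim + 1) < 9) must hold; in canonical form it is ¬(3*t + 2*w = cnt + lim - 7 ∧ cnt + 2*lim + w < 8).
Before skip: ¬(3*t + 2*w = cnt + lim - 7 ∧ cnt + 2*lim + w < 8)
Before havoc t: ∀t_1. (¬(3*t_1 + 2*w = cnt + lim - 7 ∧ cnt + 2*lim + w < 8))
Then branch requires ∀t_1. (¬(3*t_1 + 2*w = 2*c + 2*lim - 6 ∧ 2*c + 3*lim + w < 7)); else branch requires ∀lim_1. ((3*c = -1 → (∀t_1. (¬(3*t_1 + 2*w = cnt + 3*lim_1 - 10 ∧ cnt + 6*lim_1 + w < 14)))) ∧ ((¬(3*c = -1)) → ((¬(t + 2*w ≠ 6*cnt - 6)) ∧ (∀t_1. (¬(3*t_1 + 2*w = 3*cnt + lim_1 - 12 ∧ 3*cnt + 2*lim_1 + w < 13)))))).
Before the if: ((¬(3*lim ≥ cnt - 2)) → (∀t_1. (¬(3*t_1 + 2*w = 2*c + 2*lim - 6 ∧ 2*c + 3*lim + w < 7)))) ∧ (3*lim ≥ cnt - 2 → (∀lim_1. ((3*c = -1 → (∀t_1. (¬(3*t_1 + 2*w = cnt + 3*lim_1 - 10 ∧ cnt + 6*lim_1 + w < 14)))) ∧ ((¬(3*c = -1)) → ((¬(t + 2*w ≠ 6*cnt - 6)) ∧ (∀t_1. (¬(3*t_1 + 2*w = 3*cnt + lim_1 - 12 ∧ 3*cnt + 2*lim_1 + w < 13))))))))
Before t := t + t: ((¬(3*lim ≥ cnt - 2)) → (∀t_1. (¬(3*t_1 + 2*w = 2*c + 2*lim - 6 ∧ 2*c + 3*lim + w < 7)))) ∧ (3*lim ≥ cnt - 2 → (∀lim_1. ((3*c = -1 → (∀t_1. (¬(3*t_1 + 2*w = cnt + 3*lim_1 - 10 ∧ cnt + 6*lim_1 + w < 14)))) ∧ ((¬(3*c = -1)) → ((¬(2*t + 2*w ≠ 6*cnt - 6)) ∧ (∀t_1. (¬(3*t_1 + 2*w = 3*cnt + lim_1 - 12 ∧ 3*cnt + 2*lim_1 + w < 13))))))))
Answer: WP = ((¬(3*lim ≥ cnt - 2)) → (∀t_1. (¬(3*t_1 + 2*w = 2*c + 2*lim - 6 ∧ 2*c + 3*lim + w < 7)))) ∧ (3*lim ≥ cnt - 2 → (∀lim_1. ((3*c = -1 → (∀t_1. (¬(3*t_1 + 2*w = cnt + 3*lim_1 - 10 ∧ cnt + 6*lim_1 + w < 14)))) ∧ ((¬(3*c = -1)) → ((¬(2*t + 2*w ≠ 6*cnt - 6)) ∧ (∀t_1. (¬(3*t_1 + 2*w = 3*cnt + lim_1 - 12 ∧ 3*cnt + 2*lim_1 + w < 13))))))))


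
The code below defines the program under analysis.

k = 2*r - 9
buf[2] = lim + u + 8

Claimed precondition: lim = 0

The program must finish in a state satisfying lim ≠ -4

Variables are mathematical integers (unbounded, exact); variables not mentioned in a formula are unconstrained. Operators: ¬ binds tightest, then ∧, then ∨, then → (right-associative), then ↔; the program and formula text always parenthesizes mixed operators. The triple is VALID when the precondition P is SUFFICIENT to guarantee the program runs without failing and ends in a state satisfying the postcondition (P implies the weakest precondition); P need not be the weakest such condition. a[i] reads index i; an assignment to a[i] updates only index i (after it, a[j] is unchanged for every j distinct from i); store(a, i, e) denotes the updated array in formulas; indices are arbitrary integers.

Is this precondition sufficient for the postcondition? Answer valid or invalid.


Working backward. After the program, lim ≠ -4 must hold.
Before buf[2] := lim + u + 8: lim ≠ -4
Before k := 2*r - 9: lim ≠ -4
The weakest precondition is lim ≠ -4.
Check whether lim = 0 implies it.
Every state satisfying the precondition satisfies the weakest precondition: the implication holds.
Answer: valid


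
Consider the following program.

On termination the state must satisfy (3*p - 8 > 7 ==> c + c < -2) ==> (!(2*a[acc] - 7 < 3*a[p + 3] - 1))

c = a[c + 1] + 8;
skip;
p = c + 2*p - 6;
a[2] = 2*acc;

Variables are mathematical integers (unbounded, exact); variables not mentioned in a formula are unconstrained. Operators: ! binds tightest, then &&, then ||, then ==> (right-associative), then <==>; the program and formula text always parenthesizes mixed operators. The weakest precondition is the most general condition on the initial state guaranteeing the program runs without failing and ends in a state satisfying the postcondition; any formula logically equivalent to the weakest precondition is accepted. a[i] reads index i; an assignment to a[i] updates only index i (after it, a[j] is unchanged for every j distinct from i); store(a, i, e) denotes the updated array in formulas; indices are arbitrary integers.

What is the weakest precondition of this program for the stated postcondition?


Working backward. After the program, the postcondition (3*p - 8 > 7 ==> c + c < -2) ==> (!(2*a[acc] - 7 < 3*a[p + 3] - 1)) must hold; in canonical form it is (3*p > 15 ==> 2*c < -2) ==> (!(2*a[acc] < 3*a[p + 3] + 6)).
Before a[2] := 2*acc: (3*p > 15 ==> 2*c < -2) ==> (!(2*store(a, 2, 2*acc)[acc] < 3*store(a, 2, 2*acc)[p + 3] + 6))
Before p := c + 2*p - 6: (3*c + 6*p > 33 ==> 2*c < -2) ==> (!(2*store(a, 2, 2*acc)[acc] < 3*store(a, 2, 2*acc)[c + 2*p - 3] + 6))
Before skip: (3*c + 6*p > 33 ==> 2*c < -2) ==> (!(2*store(a, 2, 2*acc)[acc] < 3*store(a, 2, 2*acc)[c + 2*p - 3] + 6))
Before c := a[c + 1] + 8: (3*a[c + 1] + 6*p > 9 ==> 2*a[c + 1] < -18) ==> (!(2*store(a, 2, 2*acc)[acc] < 3*store(a, 2, 2*acc)[a[c + 1] + 2*p + 5] + 6))
Answer: WP = (3*a[c + 1] + 6*p > 9 ==> 2*a[c + 1] < -18) ==> (!(2*store(a, 2, 2*acc)[acc] < 3*store(a, 2, 2*acc)[a[c + 1] + 2*p + 5] + 6))
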